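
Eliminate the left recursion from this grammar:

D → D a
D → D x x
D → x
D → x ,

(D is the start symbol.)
D is directly left-recursive. The standard transformation for
  A → A α₁ | ... | A α_m | β₁ | ... | β_n
is
  A  → β₁ A' | ... | β_n A'
  A' → α₁ A' | ... | α_m A' | ε

D → x becomes D → x D'
D → x , becomes D → x , D'
D → D a becomes D' → a D'
D → D x x becomes D' → x x D'
Add D' → ε

Resulting grammar:
D → x D'
D → x , D'
D' → a D'
D' → x x D'
D' → ε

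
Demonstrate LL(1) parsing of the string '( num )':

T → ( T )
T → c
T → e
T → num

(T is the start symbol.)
Stack is shown with the top on the left.

Stack    Input      Action
--------------------------
T $      ( num ) $  output T → ( T )
( T ) $  ( num ) $  match '('
T ) $    num ) $    output T → num
num ) $  num ) $    match 'num'
) $      ) $        match ')'
$        $          accept

The string is accepted.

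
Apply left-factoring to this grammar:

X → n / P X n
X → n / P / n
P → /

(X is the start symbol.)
X → n / P X'
X' → X n
X' → / n
P → /

Left-factoring transforms A → αβ₁ | αβ₂ into A → αA' and A' → β₁ | β₂
(α is the longest common prefix among the alternatives). Repeat until
no nonterminal has two alternatives with a common prefix.

Round 1: X has alternatives sharing prefix 'n / P'. Introduce X': X → n / P X'
  Add: X' → X n
  Add: X' → / n

No remaining common prefixes — done.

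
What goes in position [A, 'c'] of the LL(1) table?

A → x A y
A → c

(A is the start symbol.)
To find M[A, 'c'], we find productions for A where 'c' is in the predict set (PREDICT(N → α) = (FIRST(α) \ {ε}) ∪ (FOLLOW(N) if α ⇒* ε)).

A → x A y: PREDICT = { 'x' }
A → c: PREDICT = { 'c' }
  'c' is in predict set, so this production goes in M[A, 'c']

M[A, 'c'] = A → c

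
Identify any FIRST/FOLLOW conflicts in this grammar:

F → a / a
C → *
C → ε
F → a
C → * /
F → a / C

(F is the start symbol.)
No FIRST/FOLLOW conflicts.

A FIRST/FOLLOW conflict occurs when a non-terminal N has a nullable alternative N → β (β ⇒* ε) and another alternative N → α with FIRST(α) ∩ FOLLOW(N) ≠ ∅: on such a lookahead the parser cannot decide between expanding α and letting N vanish via β.

Nullable non-terminals: C.

C: nullable alternative(s) C → ε; FOLLOW(C) = { $ }
  C → *: FIRST \ {ε} = { '*' } — disjoint from FOLLOW(C)
  C → ε: FIRST \ {ε} = { } — this is the only nullable alternative, skip
  C → * /: FIRST \ {ε} = { '*' } — disjoint from FOLLOW(C)

F has no nullable alternative, so no FIRST/FOLLOW check is needed there.

No FIRST/FOLLOW conflicts found.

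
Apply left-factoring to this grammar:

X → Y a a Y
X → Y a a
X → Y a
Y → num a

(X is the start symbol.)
X → Y a X'
X' → a X''
X'' → Y
X'' → ε
X' → ε
Y → num a

Left-factoring transforms A → αβ₁ | αβ₂ into A → αA' and A' → β₁ | β₂
(α is the longest common prefix among the alternatives). Repeat until
no nonterminal has two alternatives with a common prefix.

Round 1: X has alternatives sharing prefix 'Y a'. Introduce X': X → Y a X'
  Add: X' → a Y
  Add: X' → a
  Add: X' → ε

Round 2: X' has alternatives sharing prefix 'a'. Introduce X'': X' → a X''
  Add: X'' → Y
  Add: X'' → ε

No remaining common prefixes — done.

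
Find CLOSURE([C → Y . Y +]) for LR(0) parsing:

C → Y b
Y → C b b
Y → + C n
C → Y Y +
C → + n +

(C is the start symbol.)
{ [C → . + n +], [C → . Y Y +], [C → . Y b], [C → Y . Y +], [Y → . + C n], [Y → . C b b] }

To compute CLOSURE, for each item [A → α.Bβ] where B is a non-terminal, add [B → .γ] for all productions B → γ; repeat for the newly added items until nothing changes.

Start with: [C → Y . Y +]
  [C → Y . Y +] has the dot before Y: add [Y → . C b b], [Y → . + C n]
  [Y → . C b b] has the dot before C: add [C → . Y b], [C → . Y Y +], [C → . + n +]
No further items can be added.

CLOSURE = { [C → . + n +], [C → . Y Y +], [C → . Y b], [C → Y . Y +], [Y → . + C n], [Y → . C b b] }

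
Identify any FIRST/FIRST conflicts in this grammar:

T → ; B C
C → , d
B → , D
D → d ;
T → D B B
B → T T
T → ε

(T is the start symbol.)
FIRST sets of the non-terminals at (or reachable through a nullable prefix from) the front of some alternative:
  FIRST(D) = { 'd' }
  FIRST(T) = { ';', 'd', ε }

Productions for T:
  T → ; B C: FIRST = { ';' }
  T → D B B: FIRST = { 'd' }
  T → ε: FIRST = { ε }
Productions for B:
  B → , D: FIRST = { ',' }
  B → T T: FIRST = { ';', 'd', ε }
C, D have only one production, so no FIRST/FIRST conflict is possible there.

All alternatives of each non-terminal have pairwise disjoint FIRST sets.

Answer: No FIRST/FIRST conflicts.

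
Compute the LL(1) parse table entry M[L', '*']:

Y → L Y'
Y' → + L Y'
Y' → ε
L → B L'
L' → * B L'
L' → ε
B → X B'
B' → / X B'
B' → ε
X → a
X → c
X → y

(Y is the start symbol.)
L' → * B L'

To find M[L', '*'], we find productions for L' where '*' is in the predict set (PREDICT(N → α) = (FIRST(α) \ {ε}) ∪ (FOLLOW(N) if α ⇒* ε)).

Relevant sets:
  FOLLOW(L') = { $, '+' }

L' → * B L': PREDICT = { '*' }
  '*' is in predict set, so this production goes in M[L', '*']
L' → ε: PREDICT = { $, '+' }

M[L', '*'] = L' → * B L'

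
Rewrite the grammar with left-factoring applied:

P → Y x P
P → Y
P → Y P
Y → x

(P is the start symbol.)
P → Y P'
P' → x P
P' → ε
P' → P
Y → x

Left-factoring transforms A → αβ₁ | αβ₂ into A → αA' and A' → β₁ | β₂
(α is the longest common prefix among the alternatives). Repeat until
no nonterminal has two alternatives with a common prefix.

Round 1: P has alternatives sharing prefix 'Y'. Introduce P': P → Y P'
  Add: P' → x P
  Add: P' → ε
  Add: P' → P

No remaining common prefixes — done.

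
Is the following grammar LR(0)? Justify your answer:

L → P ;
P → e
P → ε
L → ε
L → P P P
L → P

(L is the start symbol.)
A grammar is LR(0) if no state in the canonical LR(0) collection has:
  - both a shift item (dot before a terminal) and a complete item (shift-reduce conflict), or
  - two or more complete items (reduce-reduce conflict; the accept item [L' → L .] counts as a complete item here).

Augment with L' → L and build the canonical LR(0) collection (I0 = CLOSURE({[L' → . L]}), then GOTO on every symbol after a dot until no new states appear). It has 7 states:
  I0: { [L → . P ;], [L → . P P P], [L → . P], [L → .], [L' → . L], [P → . e], [P → .] }  — shift, 2 reduces
  I1: { [L' → L .] }  — accept
  I2: { [L → P . ;], [L → P . P P], [L → P .], [P → . e], [P → .] }  — shift, 2 reduces
  I3: { [P → e .] }  — reduce
  I4: { [L → P ; .] }  — reduce
  I5: { [L → P P . P], [P → . e], [P → .] }  — shift, reduce
  I6: { [L → P P P .] }  — reduce

Conflict in state I0:
  Shift-reduce conflict between [L → .] and [P → . e]
So the grammar is NOT LR(0).

Answer: No. Shift-reduce conflict between [L → .] and [P → . e]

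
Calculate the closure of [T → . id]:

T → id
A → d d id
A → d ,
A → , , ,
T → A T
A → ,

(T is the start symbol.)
To compute CLOSURE, for each item [A → α.Bβ] where B is a non-terminal, add [B → .γ] for all productions B → γ; repeat for the newly added items until nothing changes.

Start with: [T → . id]
The dot precedes the terminal id, so nothing is added.

CLOSURE = { [T → . id] }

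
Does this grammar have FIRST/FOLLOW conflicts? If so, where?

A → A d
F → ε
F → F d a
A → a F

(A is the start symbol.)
Nullable non-terminals: F.
FIRST sets used below: FIRST(F) = { 'd', ε }

F: nullable alternative(s) F → ε; FOLLOW(F) = { $, 'd' }
  F → ε: FIRST \ {ε} = { } — this is the only nullable alternative, skip
  F → F d a: FIRST \ {ε} = { 'd' } — overlaps FOLLOW(F) on { 'd' }: CONFLICT

A has no nullable alternative, so no FIRST/FOLLOW check is needed there.

So the grammar has 1 FIRST/FOLLOW conflict (marked CONFLICT above).

Answer: Yes. F → F d a with FOLLOW(F) on { 'd' }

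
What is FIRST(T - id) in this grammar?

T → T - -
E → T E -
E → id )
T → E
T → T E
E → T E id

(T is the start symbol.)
{ 'id' }

FIRST sets of the non-terminals involved (from the grammar, by fixed-point iteration):
  FIRST(T) = { 'id' }

To compute FIRST(T - id), process the symbols left to right:
Symbol T is a non-terminal. Add FIRST(T) \ {ε} = { 'id' }
T is not nullable (ε ∉ FIRST(T)), so stop here.
FIRST(T - id) = { 'id' }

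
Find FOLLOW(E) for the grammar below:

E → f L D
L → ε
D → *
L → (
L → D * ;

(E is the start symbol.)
{ $ }

E is the start symbol, so $ ∈ FOLLOW(E).
E does not occur on any right-hand side.

Taking the union: FOLLOW(E) = { $ }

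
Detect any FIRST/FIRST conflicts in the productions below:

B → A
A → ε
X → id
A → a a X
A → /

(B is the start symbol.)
A FIRST/FIRST conflict occurs when two productions N → α and N → β for the same non-terminal have FIRST(α) ∩ FIRST(β) ≠ ∅ (with ε ∈ FIRST of a nullable right-hand side, so two nullable alternatives also conflict).

Productions for A:
  A → ε: FIRST = { ε }
  A → a a X: FIRST = { 'a' }
  A → /: FIRST = { '/' }
B, X have only one production, so no FIRST/FIRST conflict is possible there.

All alternatives of each non-terminal have pairwise disjoint FIRST sets.

Answer: No FIRST/FIRST conflicts.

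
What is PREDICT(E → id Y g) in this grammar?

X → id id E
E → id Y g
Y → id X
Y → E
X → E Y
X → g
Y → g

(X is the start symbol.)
PREDICT(E → id Y g) = (FIRST(RHS) \ {ε}) ∪ (FOLLOW(E) if ε ∈ FIRST(RHS), i.e. RHS ⇒* ε)
FIRST(id Y g) = { 'id' }
ε ∉ FIRST(id Y g), so FOLLOW(E) is not added.
PREDICT(E → id Y g) = { 'id' }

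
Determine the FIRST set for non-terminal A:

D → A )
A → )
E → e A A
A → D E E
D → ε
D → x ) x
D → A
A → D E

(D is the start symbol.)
To compute FIRST(A), examine every production with A on the left-hand side, reading each right-hand side left to right until a non-nullable symbol is reached.

FIRST sets of the other non-terminals involved (by the same procedure, iterated to a fixed point):
  FIRST(D) = { ')', 'e', 'x', ε }
  FIRST(E) = { 'e' }

From A → ):
  - ')' is a terminal: add ')' and stop
From A → D E E:
  - D is a non-terminal: add FIRST(D) \ {ε} = { ')', 'e', 'x' }
    D is nullable, so continue to the next symbol
  - E is a non-terminal: add FIRST(E) \ {ε} = { 'e' }
    E is not nullable, so stop
From A → D E:
  - D is a non-terminal: add FIRST(D) \ {ε} = { ')', 'e', 'x' }
    D is nullable, so continue to the next symbol
  - E is a non-terminal: add FIRST(E) \ {ε} = { 'e' }
    E is not nullable, so stop

Collecting: FIRST(A) = { ')', 'e', 'x' }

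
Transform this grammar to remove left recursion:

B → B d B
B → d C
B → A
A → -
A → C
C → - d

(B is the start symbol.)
B → d C B'
B → A B'
B' → d B B'
B' → ε
A → -
A → C
C → - d

B is directly left-recursive. The standard transformation for
  A → A α₁ | ... | A α_m | β₁ | ... | β_n
is
  A  → β₁ A' | ... | β_n A'
  A' → α₁ A' | ... | α_m A' | ε

B → d C becomes B → d C B'
B → A becomes B → A B'
B → B d B becomes B' → d B B'
Add B' → ε

Productions for other non-terminals are unchanged:
  A → -
  A → C
  C → - d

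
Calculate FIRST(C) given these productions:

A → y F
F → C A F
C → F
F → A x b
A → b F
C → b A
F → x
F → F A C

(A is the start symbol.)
{ 'b', 'x', 'y' }

To compute FIRST(C), examine every production with C on the left-hand side, reading each right-hand side left to right until a non-nullable symbol is reached.

FIRST sets of the other non-terminals involved (by the same procedure, iterated to a fixed point):
  FIRST(F) = { 'b', 'x', 'y' }

From C → F:
  - F is a non-terminal: add FIRST(F) \ {ε} = { 'b', 'x', 'y' }
    F is not nullable, so stop
From C → b A:
  - b is a terminal: add 'b' and stop

Collecting: FIRST(C) = { 'b', 'x', 'y' }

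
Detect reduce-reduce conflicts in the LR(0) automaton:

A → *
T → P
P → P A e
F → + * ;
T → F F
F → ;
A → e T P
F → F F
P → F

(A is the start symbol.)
Yes — I14: [F → F F .] vs [T → F F .]

Augment with A' → A and build the canonical LR(0) collection (I0 = CLOSURE({[A' → . A]}), then GOTO on every symbol after a dot until no new states appear). It has 17 states:
  I0: { [A → . *], [A → . e T P], [A' → . A] }  — shift
  I1: { [A → * .] }  — reduce
  I2: { [A' → A .] }  — accept
  I3: { [A → e . T P], [F → . + * ;], [F → . ;], [F → . F F], [P → . F], [P → . P A e], [T → . F F], [T → . P] }  — shift
  I4: { [F → + . * ;] }  — shift
  I5: { [F → ; .] }  — reduce
  I6: { [F → . + * ;], [F → . ;], [F → . F F], [F → F . F], [P → F .], [T → F . F] }  — shift, reduce
  I7: { [A → . *], [A → . e T P], [P → P . A e], [T → P .] }  — shift, reduce
  I8: { [A → e T . P], [F → . + * ;], [F → . ;], [F → . F F], [P → . F], [P → . P A e] }  — shift
  I9: { [F → . + * ;], [F → . ;], [F → . F F], [F → F . F], [P → F .] }  — shift, reduce
  I10: { [A → . *], [A → . e T P], [A → e T P .], [P → P . A e] }  — shift, reduce
  I11: { [P → P A . e] }  — shift
  I12: { [P → P A e .] }  — reduce
  I13: { [F → . + * ;], [F → . ;], [F → . F F], [F → F . F], [F → F F .] }  — shift, reduce
  I14: { [F → . + * ;], [F → . ;], [F → . F F], [F → F . F], [F → F F .], [T → F F .] }  — shift, 2 reduces
  I15: { [F → + * . ;] }  — shift
  I16: { [F → + * ; .] }  — reduce

I14 contains complete items [F → F F .], [T → F F .] — reduce-reduce conflict.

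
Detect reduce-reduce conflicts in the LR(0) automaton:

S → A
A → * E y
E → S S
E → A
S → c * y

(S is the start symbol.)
Yes — I7: [E → A .] vs [S → A .]

A reduce-reduce conflict occurs when an LR(0) state has two complete items [A → α .] and [B → β .] — both call for a reduction, and with no lookahead the parser cannot choose between them.

Augment with S' → S and build the canonical LR(0) collection (I0 = CLOSURE({[S' → . S]}), then GOTO on every symbol after a dot until no new states appear). It has 12 states:
  I0: { [A → . * E y], [S → . A], [S → . c * y], [S' → . S] }  — shift
  I1: { [A → * . E y], [A → . * E y], [E → . A], [E → . S S], [S → . A], [S → . c * y] }  — shift
  I2: { [S → A .] }  — reduce
  I3: { [S' → S .] }  — accept
  I4: { [S → c . * y] }  — shift
  I5: { [S → c * . y] }  — shift
  I6: { [S → c * y .] }  — reduce
  I7: { [E → A .], [S → A .] }  — 2 reduces
  I8: { [A → * E . y] }  — shift
  I9: { [A → . * E y], [E → S . S], [S → . A], [S → . c * y] }  — shift
  I10: { [E → S S .] }  — reduce
  I11: { [A → * E y .] }  — reduce

I7 contains complete items [E → A .], [S → A .] — reduce-reduce conflict.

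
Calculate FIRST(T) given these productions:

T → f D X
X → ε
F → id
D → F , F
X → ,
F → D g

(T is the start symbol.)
To compute FIRST(T), examine every production with T on the left-hand side, reading each right-hand side left to right until a non-nullable symbol is reached.

From T → f D X:
  - f is a terminal: add 'f' and stop

Collecting: FIRST(T) = { 'f' }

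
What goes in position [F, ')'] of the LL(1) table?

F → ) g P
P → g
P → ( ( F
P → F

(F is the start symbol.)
F → ) g P

To find M[F, ')'], we find productions for F where ')' is in the predict set (PREDICT(N → α) = (FIRST(α) \ {ε}) ∪ (FOLLOW(N) if α ⇒* ε)).

F → ) g P: PREDICT = { ')' }
  ')' is in predict set, so this production goes in M[F, ')']

M[F, ')'] = F → ) g P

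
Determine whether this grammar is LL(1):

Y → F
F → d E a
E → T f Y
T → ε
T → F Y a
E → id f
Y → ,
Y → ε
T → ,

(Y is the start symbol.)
A grammar is LL(1) if for each non-terminal N with multiple productions, the predict sets of those productions are pairwise disjoint, where PREDICT(N → α) = (FIRST(α) \ {ε}) ∪ (FOLLOW(N) if α ⇒* ε).

Relevant sets:
  FIRST(F) = { 'd' }
  FIRST(T) = { ',', 'd', ε }
  FOLLOW(Y) = { $, 'a' }
  FOLLOW(T) = { 'f' }

For Y:
  PREDICT(Y → F) = { 'd' }
  PREDICT(Y → ',') = { ',' }
  PREDICT(Y → ε) = { $, 'a' }
For E:
  PREDICT(E → T f Y) = { ',', 'd', 'f' }
  PREDICT(E → id f) = { 'id' }
For T:
  PREDICT(T → ε) = { 'f' }
  PREDICT(T → F Y a) = { 'd' }
  PREDICT(T → ',') = { ',' }
F has a single production, so nothing to check there.

All predict sets are disjoint. The grammar IS LL(1).

Answer: Yes, the grammar is LL(1).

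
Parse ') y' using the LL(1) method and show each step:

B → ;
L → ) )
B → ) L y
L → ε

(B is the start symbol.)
LL(1) parsing maintains a stack (initially the start symbol over $) and the input. At each step: if the stack top is a terminal, match it against the current input token; if it is a non-terminal N, replace it with the RHS of M[N, lookahead] (the unique production whose predict set contains the lookahead).

Stack is shown with the top on the left.

Stack    Input  Action
----------------------
B $      ) y $  output B → ) L y
) L y $  ) y $  match ')'
L y $    y $    output L → ε
y $      y $    match 'y'
$        $      accept

The string is accepted.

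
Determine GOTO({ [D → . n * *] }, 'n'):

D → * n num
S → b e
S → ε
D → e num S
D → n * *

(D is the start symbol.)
{ [D → n . * *] }

GOTO(I, 'n') = CLOSURE({ [A → αX.β] : [A → α.Xβ] ∈ I, X = 'n' })

Items with dot before 'n', with the dot advanced:
  [D → . n * *] → [D → n . * *]
Closure adds nothing (no advanced item has the dot before a non-terminal).

GOTO = { [D → n . * *] }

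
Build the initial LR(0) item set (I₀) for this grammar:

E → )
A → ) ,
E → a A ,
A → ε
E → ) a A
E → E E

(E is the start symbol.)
First, augment the grammar with E' → E
I₀ = CLOSURE({ [E' → . E] }):
  [E' → . E] has the dot before E: add [E → . )], [E → . a A ,], [E → . ) a A], [E → . E E]
No further items can be added.

I₀ = { [E → . ) a A], [E → . )], [E → . E E], [E → . a A ,], [E' → . E] }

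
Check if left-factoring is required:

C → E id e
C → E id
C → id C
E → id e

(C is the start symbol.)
Left-factoring is needed when two productions for the same non-terminal
share a common prefix on the right-hand side.

Productions for C:
  C → E id e
  C → E id
  C → id C

Found common prefix 'E id' in productions for C

Answer: Yes, C has productions with common prefix 'E id'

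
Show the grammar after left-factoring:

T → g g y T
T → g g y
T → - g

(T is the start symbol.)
Left-factoring transforms A → αβ₁ | αβ₂ into A → αA' and A' → β₁ | β₂
(α is the longest common prefix among the alternatives). Repeat until
no nonterminal has two alternatives with a common prefix.

Round 1: T has alternatives sharing prefix 'g g y'. Introduce T': T → g g y T'
  Add: T' → T
  Add: T' → ε

No remaining common prefixes — done.

Resulting grammar:
T → g g y T'
T' → T
T' → ε
T → - g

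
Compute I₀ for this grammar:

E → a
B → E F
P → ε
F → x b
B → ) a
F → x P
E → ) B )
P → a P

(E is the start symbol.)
{ [E → . ) B )], [E → . a], [E' → . E] }

First, augment the grammar with E' → E
I₀ = CLOSURE({ [E' → . E] }):
  [E' → . E] has the dot before E: add [E → . a], [E → . ) B )]
No further items can be added.

I₀ = { [E → . ) B )], [E → . a], [E' → . E] }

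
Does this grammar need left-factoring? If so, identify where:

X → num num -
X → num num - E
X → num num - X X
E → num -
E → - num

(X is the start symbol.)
Left-factoring is needed when two productions for the same non-terminal
share a common prefix on the right-hand side.

Productions for X:
  X → num num -
  X → num num - E
  X → num num - X X
Productions for E:
  E → num -
  E → - num

Found common prefix 'num num -' in productions for X

Answer: Yes, X has productions with common prefix 'num num -'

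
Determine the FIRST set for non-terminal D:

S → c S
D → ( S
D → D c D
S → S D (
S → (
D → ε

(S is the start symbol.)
{ '(', 'c', ε }

To compute FIRST(D), examine every production with D on the left-hand side, reading each right-hand side left to right until a non-nullable symbol is reached.

From D → ( S:
  - '(' is a terminal: add '(' and stop
From D → D c D:
  - D is the symbol being defined: contributes nothing new
    D is nullable, so continue to the next symbol
  - c is a terminal: add 'c' and stop
From D → ε:
  - ε-production, so ε ∈ FIRST(D)

Collecting: FIRST(D) = { '(', 'c', ε }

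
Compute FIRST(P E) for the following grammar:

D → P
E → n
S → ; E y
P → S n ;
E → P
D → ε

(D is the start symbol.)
{ ';' }

FIRST sets of the non-terminals involved (from the grammar, by fixed-point iteration):
  FIRST(P) = { ';' }

To compute FIRST(P E), process the symbols left to right:
Symbol P is a non-terminal. Add FIRST(P) \ {ε} = { ';' }
P is not nullable (ε ∉ FIRST(P)), so stop here.
FIRST(P E) = { ';' }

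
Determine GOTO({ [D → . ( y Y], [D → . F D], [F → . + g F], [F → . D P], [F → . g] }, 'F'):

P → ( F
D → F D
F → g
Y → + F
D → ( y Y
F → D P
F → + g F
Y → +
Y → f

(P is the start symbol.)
GOTO(I, 'F') = CLOSURE({ [A → αX.β] : [A → α.Xβ] ∈ I, X = 'F' })

Items with dot before 'F', with the dot advanced:
  [D → . F D] → [D → F . D]
Closure of the advanced items:
  [D → F . D] has the dot before D: add [D → . F D], [D → . ( y Y]
  [D → . F D] has the dot before F: add [F → . g], [F → . D P], [F → . + g F]

GOTO = { [D → . ( y Y], [D → . F D], [D → F . D], [F → . + g F], [F → . D P], [F → . g] }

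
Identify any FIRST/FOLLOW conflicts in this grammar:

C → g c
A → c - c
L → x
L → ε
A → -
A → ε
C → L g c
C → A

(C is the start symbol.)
A FIRST/FOLLOW conflict occurs when a non-terminal N has a nullable alternative N → β (β ⇒* ε) and another alternative N → α with FIRST(α) ∩ FOLLOW(N) ≠ ∅: on such a lookahead the parser cannot decide between expanding α and letting N vanish via β.

Nullable non-terminals: A, C, L.
FIRST sets used below: FIRST(L) = { 'x', ε }, FIRST(A) = { '-', 'c', ε }

A: nullable alternative(s) A → ε; FOLLOW(A) = { $ }
  A → c - c: FIRST \ {ε} = { 'c' } — disjoint from FOLLOW(A)
  A → -: FIRST \ {ε} = { '-' } — disjoint from FOLLOW(A)
  A → ε: FIRST \ {ε} = { } — this is the only nullable alternative, skip

C: nullable alternative(s) C → A; FOLLOW(C) = { $ }
  C → g c: FIRST \ {ε} = { 'g' } — disjoint from FOLLOW(C)
  C → L g c: FIRST \ {ε} = { 'g', 'x' } — disjoint from FOLLOW(C)
  C → A: FIRST \ {ε} = { '-', 'c' } — this is the only nullable alternative, skip

L: nullable alternative(s) L → ε; FOLLOW(L) = { 'g' }
  L → x: FIRST \ {ε} = { 'x' } — disjoint from FOLLOW(L)
  L → ε: FIRST \ {ε} = { } — this is the only nullable alternative, skip

No FIRST/FOLLOW conflicts found.

Answer: No FIRST/FOLLOW conflicts.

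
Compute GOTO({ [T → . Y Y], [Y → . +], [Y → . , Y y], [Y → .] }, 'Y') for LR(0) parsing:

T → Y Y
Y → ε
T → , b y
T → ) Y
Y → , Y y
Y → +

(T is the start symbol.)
GOTO(I, 'Y') = CLOSURE({ [A → αX.β] : [A → α.Xβ] ∈ I, X = 'Y' })

Items with dot before 'Y', with the dot advanced:
  [T → . Y Y] → [T → Y . Y]
Closure of the advanced items:
  [T → Y . Y] has the dot before Y: add [Y → .], [Y → . , Y y], [Y → . +]

GOTO = { [T → Y . Y], [Y → . +], [Y → . , Y y], [Y → .] }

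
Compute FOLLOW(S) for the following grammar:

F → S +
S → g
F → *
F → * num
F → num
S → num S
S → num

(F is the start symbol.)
{ '+' }

To compute FOLLOW(S), find every occurrence of S on a right-hand side N → α S β: add FIRST(β) \ {ε}, and if β is empty or nullable also add FOLLOW(N). Iterate to a fixed point.

In F → S +: S is followed by '+', add FIRST('+') \ {ε} = { '+' }
In S → num S: S is at the end; this adds FOLLOW(S) to itself — nothing new

Taking the union: FOLLOW(S) = { '+' }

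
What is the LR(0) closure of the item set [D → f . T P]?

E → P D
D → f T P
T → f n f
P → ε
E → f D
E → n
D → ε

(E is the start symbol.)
Start with: [D → f . T P]
  [D → f . T P] has the dot before T: add [T → . f n f]
No further items can be added.

CLOSURE = { [D → f . T P], [T → . f n f] }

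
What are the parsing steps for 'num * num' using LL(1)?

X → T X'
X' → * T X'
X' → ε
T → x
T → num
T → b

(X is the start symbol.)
LL(1) parsing maintains a stack (initially the start symbol over $) and the input. At each step: if the stack top is a terminal, match it against the current input token; if it is a non-terminal N, replace it with the RHS of M[N, lookahead] (the unique production whose predict set contains the lookahead).

Stack is shown with the top on the left.

Stack     Input        Action
-----------------------------
X $       num * num $  output X → T X'
T X' $    num * num $  output T → num
num X' $  num * num $  match 'num'
X' $      * num $      output X' → * T X'
* T X' $  * num $      match '*'
T X' $    num $        output T → num
num X' $  num $        match 'num'
X' $      $            output X' → ε
$         $            accept

The string is accepted.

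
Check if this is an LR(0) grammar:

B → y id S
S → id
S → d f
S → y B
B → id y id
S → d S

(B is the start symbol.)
A grammar is LR(0) if no state in the canonical LR(0) collection has:
  - both a shift item (dot before a terminal) and a complete item (shift-reduce conflict), or
  - two or more complete items (reduce-reduce conflict; the accept item [B' → B .] counts as a complete item here).

Augment with B' → B and build the canonical LR(0) collection (I0 = CLOSURE({[B' → . B]}), then GOTO on every symbol after a dot until no new states appear). It has 14 states:
  I0: { [B → . id y id], [B → . y id S], [B' → . B] }  — shift
  I1: { [B' → B .] }  — accept
  I2: { [B → id . y id] }  — shift
  I3: { [B → y . id S] }  — shift
  I4: { [B → y id . S], [S → . d S], [S → . d f], [S → . id], [S → . y B] }  — shift
  I5: { [B → y id S .] }  — reduce
  I6: { [S → . d S], [S → . d f], [S → . id], [S → . y B], [S → d . S], [S → d . f] }  — shift
  I7: { [S → id .] }  — reduce
  I8: { [B → . id y id], [B → . y id S], [S → y . B] }  — shift
  I9: { [S → y B .] }  — reduce
  I10: { [S → d S .] }  — reduce
  I11: { [S → d f .] }  — reduce
  I12: { [B → id y . id] }  — shift
  I13: { [B → id y id .] }  — reduce

Every state is either a pure shift/goto state or contains exactly one complete item and nothing to shift — no conflicts. The grammar is LR(0).

Answer: Yes, the grammar is LR(0)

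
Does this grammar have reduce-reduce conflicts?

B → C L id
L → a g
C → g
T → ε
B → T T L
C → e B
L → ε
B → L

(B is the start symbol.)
A reduce-reduce conflict occurs when an LR(0) state has two complete items [A → α .] and [B → β .] — both call for a reduction, and with no lookahead the parser cannot choose between them.

Augment with B' → B and build the canonical LR(0) collection (I0 = CLOSURE({[B' → . B]}), then GOTO on every symbol after a dot until no new states appear). It has 14 states:
  I0: { [B → . C L id], [B → . L], [B → . T T L], [B' → . B], [C → . e B], [C → . g], [L → . a g], [L → .], [T → .] }  — shift, 2 reduces
  I1: { [B' → B .] }  — accept
  I2: { [B → C . L id], [L → . a g], [L → .] }  — shift, reduce
  I3: { [B → L .] }  — reduce
  I4: { [B → T . T L], [T → .] }  — reduce
  I5: { [L → a . g] }  — shift
  I6: { [B → . C L id], [B → . L], [B → . T T L], [C → . e B], [C → . g], [C → e . B], [L → . a g], [L → .], [T → .] }  — shift, 2 reduces
  I7: { [C → g .] }  — reduce
  I8: { [C → e B .] }  — reduce
  I9: { [L → a g .] }  — reduce
  I10: { [B → T T . L], [L → . a g], [L → .] }  — shift, reduce
  I11: { [B → T T L .] }  — reduce
  I12: { [B → C L . id] }  — shift
  I13: { [B → C L id .] }  — reduce

I0 contains complete items [L → .], [T → .] — reduce-reduce conflict.
I6 contains complete items [L → .], [T → .] — reduce-reduce conflict.

Answer: Yes — I0: [L → .] vs [T → .]; I6: [L → .] vs [T → .]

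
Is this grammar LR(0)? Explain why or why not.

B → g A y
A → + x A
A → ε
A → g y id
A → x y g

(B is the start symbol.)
Augment with B' → B and build the canonical LR(0) collection (I0 = CLOSURE({[B' → . B]}), then GOTO on every symbol after a dot until no new states appear). It has 14 states:
  I0: { [B → . g A y], [B' → . B] }  — shift
  I1: { [B' → B .] }  — accept
  I2: { [A → . + x A], [A → . g y id], [A → . x y g], [A → .], [B → g . A y] }  — shift, reduce
  I3: { [A → + . x A] }  — shift
  I4: { [B → g A . y] }  — shift
  I5: { [A → g . y id] }  — shift
  I6: { [A → x . y g] }  — shift
  I7: { [A → x y . g] }  — shift
  I8: { [A → x y g .] }  — reduce
  I9: { [A → g y . id] }  — shift
  I10: { [A → g y id .] }  — reduce
  I11: { [B → g A y .] }  — reduce
  I12: { [A → + x . A], [A → . + x A], [A → . g y id], [A → . x y g], [A → .] }  — shift, reduce
  I13: { [A → + x A .] }  — reduce

Conflict in state I2:
  Shift-reduce conflict between [A → .] and [A → . + x A]
So the grammar is NOT LR(0).

Answer: No. Shift-reduce conflict between [A → .] and [A → . + x A]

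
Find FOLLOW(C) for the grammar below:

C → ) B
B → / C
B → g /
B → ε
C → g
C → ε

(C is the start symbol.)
{ $ }

C is the start symbol, so $ ∈ FOLLOW(C).
In B → / C: C is at the end, add FOLLOW(B)

The FOLLOW sets referred to above (computed the same way, to a fixed point):
  FOLLOW(B) = { $ }

Taking the union: FOLLOW(C) = { $ }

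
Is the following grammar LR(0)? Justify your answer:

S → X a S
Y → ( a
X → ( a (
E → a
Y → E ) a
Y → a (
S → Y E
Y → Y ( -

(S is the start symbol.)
A grammar is LR(0) if no state in the canonical LR(0) collection has:
  - both a shift item (dot before a terminal) and a complete item (shift-reduce conflict), or
  - two or more complete items (reduce-reduce conflict; the accept item [S' → S .] counts as a complete item here).

Augment with S' → S and build the canonical LR(0) collection (I0 = CLOSURE({[S' → . S]}), then GOTO on every symbol after a dot until no new states appear). It has 18 states:
  I0: { [E → . a], [S → . X a S], [S → . Y E], [S' → . S], [X → . ( a (], [Y → . ( a], [Y → . E ) a], [Y → . Y ( -], [Y → . a (] }  — shift
  I1: { [X → ( . a (], [Y → ( . a] }  — shift
  I2: { [Y → E . ) a] }  — shift
  I3: { [S' → S .] }  — accept
  I4: { [S → X . a S] }  — shift
  I5: { [E → . a], [S → Y . E], [Y → Y . ( -] }  — shift
  I6: { [E → a .], [Y → a . (] }  — shift, reduce
  I7: { [Y → a ( .] }  — reduce
  I8: { [Y → Y ( . -] }  — shift
  I9: { [S → Y E .] }  — reduce
  I10: { [E → a .] }  — reduce
  I11: { [Y → Y ( - .] }  — reduce
  I12: { [E → . a], [S → . X a S], [S → . Y E], [S → X a . S], [X → . ( a (], [Y → . ( a], [Y → . E ) a], [Y → . Y ( -], [Y → . a (] }  — shift
  I13: { [S → X a S .] }  — reduce
  I14: { [Y → E ) . a] }  — shift
  I15: { [Y → E ) a .] }  — reduce
  I16: { [X → ( a . (], [Y → ( a .] }  — shift, reduce
  I17: { [X → ( a ( .] }  — reduce

Conflict in state I6:
  Shift-reduce conflict between [E → a .] and [Y → a . (]
So the grammar is NOT LR(0).

Answer: No. Shift-reduce conflict between [E → a .] and [Y → a . (]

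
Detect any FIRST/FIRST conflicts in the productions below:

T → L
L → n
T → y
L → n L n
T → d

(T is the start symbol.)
Yes. L → n / L → n L n on { 'n' }

A FIRST/FIRST conflict occurs when two productions N → α and N → β for the same non-terminal have FIRST(α) ∩ FIRST(β) ≠ ∅ (with ε ∈ FIRST of a nullable right-hand side, so two nullable alternatives also conflict).

FIRST sets of the non-terminals at (or reachable through a nullable prefix from) the front of some alternative:
  FIRST(L) = { 'n' }

Productions for T:
  T → L: FIRST = { 'n' }
  T → y: FIRST = { 'y' }
  T → d: FIRST = { 'd' }
Productions for L:
  L → n: FIRST = { 'n' }
  L → n L n: FIRST = { 'n' }

Conflict for L: L → n and L → n L n
  Overlap: { 'n' }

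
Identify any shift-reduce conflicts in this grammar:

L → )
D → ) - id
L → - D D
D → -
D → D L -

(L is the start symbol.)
Augment with L' → L and build the canonical LR(0) collection (I0 = CLOSURE({[L' → . L]}), then GOTO on every symbol after a dot until no new states appear). It has 14 states:
  I0: { [L → . )], [L → . - D D], [L' → . L] }  — shift
  I1: { [L → ) .] }  — reduce
  I2: { [D → . ) - id], [D → . -], [D → . D L -], [L → - . D D] }  — shift
  I3: { [L' → L .] }  — accept
  I4: { [D → ) . - id] }  — shift
  I5: { [D → - .] }  — reduce
  I6: { [D → . ) - id], [D → . -], [D → . D L -], [D → D . L -], [L → - D . D], [L → . )], [L → . - D D] }  — shift
  I7: { [D → ) . - id], [L → ) .] }  — shift, reduce
  I8: { [D → - .], [D → . ) - id], [D → . -], [D → . D L -], [L → - . D D] }  — shift, reduce
  I9: { [D → D . L -], [L → - D D .], [L → . )], [L → . - D D] }  — shift, reduce
  I10: { [D → D L . -] }  — shift
  I11: { [D → D L - .] }  — reduce
  I12: { [D → ) - . id] }  — shift
  I13: { [D → ) - id .] }  — reduce

I7 contains reduce item [L → ) .] and shift item [D → ) . - id] — shift-reduce conflict.
I8 contains reduce item [D → - .] and shift items [D → . ) - id], [D → . -] — shift-reduce conflict.
I9 contains reduce item [L → - D D .] and shift items [L → . )], [L → . - D D] — shift-reduce conflict.

Answer: Yes — I7: [L → ) .] vs [D → ) . - id]; I8: [D → - .] vs [D → . ) - id]; I9: [L → - D D .] vs [L → . )]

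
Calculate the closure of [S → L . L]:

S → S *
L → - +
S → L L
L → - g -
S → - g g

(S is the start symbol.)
{ [L → . - +], [L → . - g -], [S → L . L] }

Start with: [S → L . L]
  [S → L . L] has the dot before L: add [L → . - +], [L → . - g -]
No further items can be added.

CLOSURE = { [L → . - +], [L → . - g -], [S → L . L] }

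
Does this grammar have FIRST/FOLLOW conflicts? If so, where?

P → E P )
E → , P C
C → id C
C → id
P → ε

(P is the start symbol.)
A FIRST/FOLLOW conflict occurs when a non-terminal N has a nullable alternative N → β (β ⇒* ε) and another alternative N → α with FIRST(α) ∩ FOLLOW(N) ≠ ∅: on such a lookahead the parser cannot decide between expanding α and letting N vanish via β.

Nullable non-terminals: P.
FIRST sets used below: FIRST(E) = { ',' }

P: nullable alternative(s) P → ε; FOLLOW(P) = { $, ')', 'id' }
  P → E P ): FIRST \ {ε} = { ',' } — disjoint from FOLLOW(P)
  P → ε: FIRST \ {ε} = { } — this is the only nullable alternative, skip

C, E have no nullable alternative, so no FIRST/FOLLOW check is needed there.

No FIRST/FOLLOW conflicts found.

Answer: No FIRST/FOLLOW conflicts.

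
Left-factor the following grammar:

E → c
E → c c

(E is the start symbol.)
Left-factoring transforms A → αβ₁ | αβ₂ into A → αA' and A' → β₁ | β₂
(α is the longest common prefix among the alternatives). Repeat until
no nonterminal has two alternatives with a common prefix.

Round 1: E has alternatives sharing prefix 'c'. Introduce E': E → c E'
  Add: E' → ε
  Add: E' → c

No remaining common prefixes — done.

Resulting grammar:
E → c E'
E' → ε
E' → c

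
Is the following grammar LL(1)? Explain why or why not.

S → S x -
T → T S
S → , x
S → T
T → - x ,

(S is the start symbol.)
No. Predict set conflict for S: { ',' }

A grammar is LL(1) if for each non-terminal N with multiple productions, the predict sets of those productions are pairwise disjoint, where PREDICT(N → α) = (FIRST(α) \ {ε}) ∪ (FOLLOW(N) if α ⇒* ε).

Relevant sets:
  FIRST(S) = { ',', '-' }
  FIRST(T) = { '-' }

For S:
  PREDICT(S → S x '-') = { ',', '-' }
  PREDICT(S → ',' x) = { ',' }
  PREDICT(S → T) = { '-' }
For T:
  PREDICT(T → T S) = { '-' }
  PREDICT(T → '-' x ',') = { '-' }

Conflict found: Predict set conflict for S: { ',' }
The grammar is NOT LL(1).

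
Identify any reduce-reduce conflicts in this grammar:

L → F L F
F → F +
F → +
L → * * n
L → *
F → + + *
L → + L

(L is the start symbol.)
A reduce-reduce conflict occurs when an LR(0) state has two complete items [A → α .] and [B → β .] — both call for a reduction, and with no lookahead the parser cannot choose between them.

Augment with L' → L and build the canonical LR(0) collection (I0 = CLOSURE({[L' → . L]}), then GOTO on every symbol after a dot until no new states appear). It has 17 states:
  I0: { [F → . + + *], [F → . +], [F → . F +], [L → . * * n], [L → . *], [L → . + L], [L → . F L F], [L' → . L] }  — shift
  I1: { [L → * . * n], [L → * .] }  — shift, reduce
  I2: { [F → + . + *], [F → + .], [F → . + + *], [F → . +], [F → . F +], [L → + . L], [L → . * * n], [L → . *], [L → . + L], [L → . F L F] }  — shift, reduce
  I3: { [F → . + + *], [F → . +], [F → . F +], [F → F . +], [L → . * * n], [L → . *], [L → . + L], [L → . F L F], [L → F . L F] }  — shift
  I4: { [L' → L .] }  — accept
  I5: { [F → + . + *], [F → + .], [F → . + + *], [F → . +], [F → . F +], [F → F + .], [L → + . L], [L → . * * n], [L → . *], [L → . + L], [L → . F L F] }  — shift, 2 reduces
  I6: { [F → . + + *], [F → . +], [F → . F +], [L → F L . F] }  — shift
  I7: { [F → + . + *], [F → + .] }  — shift, reduce
  I8: { [F → F . +], [L → F L F .] }  — shift, reduce
  I9: { [F → F + .] }  — reduce
  I10: { [F → + + . *] }  — shift
  I11: { [F → + + * .] }  — reduce
  I12: { [F → + + . *], [F → + . + *], [F → + .], [F → . + + *], [F → . +], [F → . F +], [L → + . L], [L → . * * n], [L → . *], [L → . + L], [L → . F L F] }  — shift, reduce
  I13: { [L → + L .] }  — reduce
  I14: { [F → + + * .], [L → * . * n], [L → * .] }  — shift, 2 reduces
  I15: { [L → * * . n] }  — shift
  I16: { [L → * * n .] }  — reduce

I5 contains complete items [F → + .], [F → F + .] — reduce-reduce conflict.
I14 contains complete items [F → + + * .], [L → * .] — reduce-reduce conflict.

Answer: Yes — I5: [F → + .] vs [F → F + .]; I14: [F → + + * .] vs [L → * .]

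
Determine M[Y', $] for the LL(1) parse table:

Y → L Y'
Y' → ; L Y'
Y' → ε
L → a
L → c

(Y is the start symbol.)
To find M[Y', $], we find productions for Y' where $ is in the predict set (PREDICT(N → α) = (FIRST(α) \ {ε}) ∪ (FOLLOW(N) if α ⇒* ε)).

Relevant sets:
  FOLLOW(Y') = { $ }

Y' → ; L Y': PREDICT = { ';' }
Y' → ε: PREDICT = { $ }
  $ is in predict set, so this production goes in M[Y', $]

M[Y', $] = Y' → ε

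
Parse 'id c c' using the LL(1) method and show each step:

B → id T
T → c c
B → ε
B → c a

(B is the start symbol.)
Stack is shown with the top on the left.

Stack   Input     Action
------------------------
B $     id c c $  output B → id T
id T $  id c c $  match 'id'
T $     c c $     output T → c c
c c $   c c $     match 'c'
c $     c $       match 'c'
$       $         accept

The string is accepted.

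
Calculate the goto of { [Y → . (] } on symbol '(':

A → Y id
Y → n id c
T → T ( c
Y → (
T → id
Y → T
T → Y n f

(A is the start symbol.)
{ [Y → ( .] }

GOTO(I, '(') = CLOSURE({ [A → αX.β] : [A → α.Xβ] ∈ I, X = '(' })

Items with dot before '(', with the dot advanced:
  [Y → . (] → [Y → ( .]
Closure adds nothing (no advanced item has the dot before a non-terminal).

GOTO = { [Y → ( .] }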